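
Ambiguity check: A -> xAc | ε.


balanced x^n…c^n: each string has a unique parse
Unambiguous


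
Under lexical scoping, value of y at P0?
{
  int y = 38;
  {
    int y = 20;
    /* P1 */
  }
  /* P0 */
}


y declared in the same block as P0
y = 38


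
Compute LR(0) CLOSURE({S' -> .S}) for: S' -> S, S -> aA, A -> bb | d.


Start: S' -> .S
For each item with dot before a nonterminal B, add B -> .γ for every B-production
Closure: [S' -> .S, S -> .aA]


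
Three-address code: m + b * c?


Break into single-operator statements:
t1 = b * c
t2 = m + t1


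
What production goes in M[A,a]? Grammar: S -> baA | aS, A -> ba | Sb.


For [A, a]: 'a' ∈ FIRST(Sb)
Entry: A -> Sb


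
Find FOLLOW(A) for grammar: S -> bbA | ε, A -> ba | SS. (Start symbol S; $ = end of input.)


$ ∈ FOLLOW(S). For each A -> αBβ: add FIRST(β)\{ε} to FOLLOW(B); if β nullable, add FOLLOW(A).
FOLLOW(A) = {$, b}


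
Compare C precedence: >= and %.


'%' is multiplicative (level 10); '>=' is relational (level 7)
Higher level binds tighter
'%' has higher precedence than '>='


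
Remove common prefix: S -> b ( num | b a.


Common prefix: 'b'
Factored: S -> b S', S' -> ( num | a


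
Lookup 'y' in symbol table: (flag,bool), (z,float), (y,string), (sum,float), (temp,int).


Lookup 'y' → type string


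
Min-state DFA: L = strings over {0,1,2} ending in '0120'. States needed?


Track the longest suffix of input matching a prefix of '0120': 5 classes (prefixes of length 0..4)
Minimal DFA: 5 states


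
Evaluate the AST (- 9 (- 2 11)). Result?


Evaluate inner: (- 2 11) = -9
Evaluate root: (- 9 -9) = 18
Result: 18


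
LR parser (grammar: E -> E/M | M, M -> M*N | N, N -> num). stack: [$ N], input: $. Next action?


'N' (not preceded by M*) is the handle for M -> N
Action: reduce (M -> N)


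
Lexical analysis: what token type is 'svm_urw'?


Pattern: letter/underscore followed by alphanumerics, not a keyword
Type: IDENTIFIER


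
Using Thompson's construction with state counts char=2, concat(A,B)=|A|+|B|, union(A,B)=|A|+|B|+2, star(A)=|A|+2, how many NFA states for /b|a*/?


Syntax tree has 2 char leaf(s), 1 union(s), 1 star(s)
chars contribute 2×2 = 4; each union adds +2; each star adds +2
Total: 4 + 2 + 2 = 8 states


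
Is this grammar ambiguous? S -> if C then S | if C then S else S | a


dangling else: 'if C then if C then a else a' parses two ways
Ambiguous


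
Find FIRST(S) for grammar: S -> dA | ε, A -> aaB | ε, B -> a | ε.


Per alternative of S: FIRST(dA) = {d}; FIRST(ε) = {ε}
FIRST(S) = {d, ε}


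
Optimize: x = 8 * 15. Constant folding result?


8 * 15 = 120 at compile time
Optimized: x = 120


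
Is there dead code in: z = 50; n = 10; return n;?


z is assigned but never read
Dead: 'z = 50'


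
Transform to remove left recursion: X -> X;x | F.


Left-recursive alternatives: X;x; non-recursive: F
Introduce X': X -> FX', X' -> ;xX' | ε


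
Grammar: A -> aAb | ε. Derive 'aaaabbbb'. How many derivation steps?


Derivation: A => aAb => aaAbb => aaaAbbb => aaaaAbbbb => aaaabbbb
Steps: 5


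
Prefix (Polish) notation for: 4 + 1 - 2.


left-to-right (same/higher precedence on left): tree is (- (+ 4 1) 2)
Prefix: - + 4 1 2


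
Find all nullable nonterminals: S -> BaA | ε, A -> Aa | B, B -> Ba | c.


A nonterminal is nullable iff some alternative derives ε (directly, or every symbol in it is nullable)
Nullable: {S}


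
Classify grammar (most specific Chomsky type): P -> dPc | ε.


Single nonterminal LHS, but d^n c^n is not regular
Classification: Type 2 (Context-Free)


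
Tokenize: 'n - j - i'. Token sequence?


Scan left to right, longest-match per lexeme
Tokens: ID(n), OP(-), ID(j), OP(-), ID(i)


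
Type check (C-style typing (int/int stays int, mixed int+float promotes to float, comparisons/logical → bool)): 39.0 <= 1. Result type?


Operand types: float <= int
Rule: comparison yields bool
Result type: bool


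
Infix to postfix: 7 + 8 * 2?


* has higher precedence, evaluate 8*2 first
Postfix: 7 8 2 * +


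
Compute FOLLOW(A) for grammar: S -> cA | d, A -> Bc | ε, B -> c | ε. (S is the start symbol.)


$ ∈ FOLLOW(S). For each A -> αBβ: add FIRST(β)\{ε} to FOLLOW(B); if β nullable, add FOLLOW(A).
FOLLOW(A) = {$}


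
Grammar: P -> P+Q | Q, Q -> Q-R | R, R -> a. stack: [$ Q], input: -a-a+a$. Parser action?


shift '-' to continue Q -> Q-R
Action: shift


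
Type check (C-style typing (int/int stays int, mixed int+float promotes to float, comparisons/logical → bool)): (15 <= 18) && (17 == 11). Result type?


Operand types: bool && bool
Rule: logical operators take bool operands and yield bool
Result type: bool


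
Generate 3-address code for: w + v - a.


Break into single-operator statements:
t1 = w + v
t2 = t1 - a


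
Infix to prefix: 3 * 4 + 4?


left-to-right (same/higher precedence on left): tree is (+ (* 3 4) 4)
Prefix: + * 3 4 4


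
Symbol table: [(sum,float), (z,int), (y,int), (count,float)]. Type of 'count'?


Lookup 'count' → type float


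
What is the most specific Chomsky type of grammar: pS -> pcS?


LHS has context (more than one symbol) and |LHS| ≤ |RHS|
Classification: Type 1 (Context-Sensitive)


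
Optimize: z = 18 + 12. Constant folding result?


18 + 12 = 30 at compile time
Optimized: z = 30


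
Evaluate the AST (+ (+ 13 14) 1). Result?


Evaluate inner: (+ 13 14) = 27
Evaluate root: (+ 27 1) = 28
Result: 28


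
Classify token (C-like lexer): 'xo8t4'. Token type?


Pattern: letter/underscore followed by alphanumerics, not a keyword
Type: IDENTIFIER


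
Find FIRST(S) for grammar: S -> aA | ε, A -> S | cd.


Per alternative of S: FIRST(aA) = {a}; FIRST(ε) = {ε}
FIRST(S) = {a, ε}


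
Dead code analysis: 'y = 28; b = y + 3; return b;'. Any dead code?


y is read by b's definition; b is returned
No dead code


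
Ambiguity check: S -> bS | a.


right-linear, alternatives start with distinct terminals 'b' vs 'a': unique leftmost derivation
Unambiguous


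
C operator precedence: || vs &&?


'&&' is logical AND (level 2); '||' is logical OR (level 1)
Higher level binds tighter
'&&' has higher precedence than '||'


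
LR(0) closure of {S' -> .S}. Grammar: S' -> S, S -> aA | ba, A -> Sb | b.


Start: S' -> .S
For each item with dot before a nonterminal B, add B -> .γ for every B-production
Closure: [S' -> .S, S -> .aA, S -> .ba]


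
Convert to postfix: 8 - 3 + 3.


Left to right (same or higher precedence on left)
Postfix: 8 3 - 3 +


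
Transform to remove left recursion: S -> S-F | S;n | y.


Left-recursive alternatives: S-F, S;n; non-recursive: y
Introduce S': S -> yS', S' -> -FS' | ;nS' | ε


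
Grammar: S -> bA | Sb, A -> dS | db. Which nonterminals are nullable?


A nonterminal is nullable iff some alternative derives ε (directly, or every symbol in it is nullable)
Nullable: {}


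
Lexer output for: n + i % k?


Scan left to right, longest-match per lexeme
Tokens: ID(n), OP(+), ID(i), OP(%), ID(k)


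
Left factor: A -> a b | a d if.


Common prefix: 'a'
Factored: A -> a A', A' -> b | d if


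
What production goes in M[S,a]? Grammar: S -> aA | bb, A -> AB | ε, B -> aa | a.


For [S, a]: 'a' ∈ FIRST(aA)
Entry: S -> aA


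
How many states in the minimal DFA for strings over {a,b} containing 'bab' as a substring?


KMP-style automaton: 3 progress states + 1 absorbing accept = 4
Minimal DFA: 4 states


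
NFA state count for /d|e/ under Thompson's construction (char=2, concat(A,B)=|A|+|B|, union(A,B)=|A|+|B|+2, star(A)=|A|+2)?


Syntax tree has 2 char leaf(s), 1 union(s), 0 star(s)
chars contribute 2×2 = 4; each union adds +2; each star adds +2
Total: 4 + 2 + 0 = 6 states


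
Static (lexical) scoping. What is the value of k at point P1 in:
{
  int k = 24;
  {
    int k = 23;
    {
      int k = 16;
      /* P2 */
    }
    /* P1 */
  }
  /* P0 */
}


k declared in the same block as P1
k = 23


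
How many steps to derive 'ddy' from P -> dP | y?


Derivation: P => dP => ddP => ddy
Steps: 3


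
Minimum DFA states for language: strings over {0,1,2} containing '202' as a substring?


KMP-style automaton: 3 progress states + 1 absorbing accept = 4
Minimal DFA: 4 states


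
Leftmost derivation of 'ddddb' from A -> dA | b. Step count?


Derivation: A => dA => ddA => dddA => ddddA => ddddb
Steps: 5


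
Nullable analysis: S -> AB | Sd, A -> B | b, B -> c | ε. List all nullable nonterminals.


A nonterminal is nullable iff some alternative derives ε (directly, or every symbol in it is nullable)
Nullable: {A, B, S}


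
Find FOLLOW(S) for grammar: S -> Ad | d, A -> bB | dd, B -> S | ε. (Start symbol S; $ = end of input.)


$ ∈ FOLLOW(S). For each A -> αBβ: add FIRST(β)\{ε} to FOLLOW(B); if β nullable, add FOLLOW(A).
FOLLOW(S) = {$, d}


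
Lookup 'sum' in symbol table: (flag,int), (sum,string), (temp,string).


Lookup 'sum' → type string


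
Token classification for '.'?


Pattern: operator symbol
Type: OPERATOR


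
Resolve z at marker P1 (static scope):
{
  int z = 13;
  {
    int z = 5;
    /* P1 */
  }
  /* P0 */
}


z declared in the same block as P1
z = 5


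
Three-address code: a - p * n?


Break into single-operator statements:
t1 = p * n
t2 = a - t1


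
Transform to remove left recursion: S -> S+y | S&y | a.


Left-recursive alternatives: S+y, S&y; non-recursive: a
Introduce S': S -> aS', S' -> +yS' | &yS' | ε


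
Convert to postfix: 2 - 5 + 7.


Left to right (same or higher precedence on left)
Postfix: 2 5 - 7 +


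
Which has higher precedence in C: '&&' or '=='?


'==' is equality (level 6); '&&' is logical AND (level 2)
Higher level binds tighter
'==' has higher precedence than '&&'


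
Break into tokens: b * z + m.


Scan left to right, longest-match per lexeme
Tokens: ID(b), OP(*), ID(z), OP(+), ID(m)


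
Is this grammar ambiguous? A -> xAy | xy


balanced x^n…y^n: each string has a unique parse
Unambiguous


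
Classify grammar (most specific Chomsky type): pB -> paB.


LHS has context (more than one symbol) and |LHS| ≤ |RHS|
Classification: Type 1 (Context-Sensitive)


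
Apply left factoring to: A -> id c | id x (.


Common prefix: 'id'
Factored: A -> id A', A' -> c | x (


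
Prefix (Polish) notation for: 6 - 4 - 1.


left-to-right (same/higher precedence on left): tree is (- (- 6 4) 1)
Prefix: - - 6 4 1


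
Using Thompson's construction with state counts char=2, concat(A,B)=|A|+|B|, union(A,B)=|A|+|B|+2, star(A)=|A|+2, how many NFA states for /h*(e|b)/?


Syntax tree has 3 char leaf(s), 1 union(s), 1 star(s)
chars contribute 3×2 = 6; each union adds +2; each star adds +2
Total: 6 + 2 + 2 = 10 states


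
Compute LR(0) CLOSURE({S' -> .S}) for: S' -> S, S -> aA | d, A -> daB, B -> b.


Start: S' -> .S
For each item with dot before a nonterminal B, add B -> .γ for every B-production
Closure: [S' -> .S, S -> .aA, S -> .d]


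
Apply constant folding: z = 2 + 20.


2 + 20 = 22 at compile time
Optimized: z = 22


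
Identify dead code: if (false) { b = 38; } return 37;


condition is constant false, so the whole block is unreachable
Dead: 'if (false) { b = 38; }'


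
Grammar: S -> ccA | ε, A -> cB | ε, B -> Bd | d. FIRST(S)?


Per alternative of S: FIRST(ccA) = {c}; FIRST(ε) = {ε}
FIRST(S) = {c, ε}


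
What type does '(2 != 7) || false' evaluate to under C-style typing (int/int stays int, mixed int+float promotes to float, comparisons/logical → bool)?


Operand types: bool || bool
Rule: logical operators take bool operands and yield bool
Result type: bool


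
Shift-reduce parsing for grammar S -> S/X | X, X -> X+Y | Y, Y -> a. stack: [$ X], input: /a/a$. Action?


lookahead ∉ {+} so X won't extend; reduce S -> X
Action: reduce (S -> X)


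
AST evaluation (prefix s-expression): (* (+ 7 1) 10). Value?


Evaluate inner: (+ 7 1) = 8
Evaluate root: (* 8 10) = 80
Result: 80


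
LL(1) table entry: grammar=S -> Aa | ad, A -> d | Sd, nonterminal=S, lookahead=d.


For [S, d]: 'd' ∈ FIRST(Aa)
Entry: S -> Aa


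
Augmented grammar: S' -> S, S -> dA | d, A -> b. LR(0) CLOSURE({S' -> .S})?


Start: S' -> .S
For each item with dot before a nonterminal B, add B -> .γ for every B-production
Closure: [S' -> .S, S -> .dA, S -> .d]


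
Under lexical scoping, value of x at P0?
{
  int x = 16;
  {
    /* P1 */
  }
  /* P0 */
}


x declared in the same block as P0
x = 16


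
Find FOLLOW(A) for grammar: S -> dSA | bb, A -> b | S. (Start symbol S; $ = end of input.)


$ ∈ FOLLOW(S). For each A -> αBβ: add FIRST(β)\{ε} to FOLLOW(B); if β nullable, add FOLLOW(A).
FOLLOW(A) = {$, b, d}


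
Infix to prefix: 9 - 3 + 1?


left-to-right (same/higher precedence on left): tree is (+ (- 9 3) 1)
Prefix: + - 9 3 1


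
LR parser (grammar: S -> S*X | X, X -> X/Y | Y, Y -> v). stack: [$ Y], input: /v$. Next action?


'Y' (not preceded by X/) is the handle for X -> Y
Action: reduce (X -> Y)


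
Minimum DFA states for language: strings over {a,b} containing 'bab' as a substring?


KMP-style automaton: 3 progress states + 1 absorbing accept = 4
Minimal DFA: 4 states


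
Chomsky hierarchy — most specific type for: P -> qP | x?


Right-linear: every RHS is a terminal or a terminal followed by one nonterminal
Classification: Type 3 (Regular)


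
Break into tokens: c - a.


Scan left to right, longest-match per lexeme
Tokens: ID(c), OP(-), ID(a)


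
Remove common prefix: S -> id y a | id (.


Common prefix: 'id'
Factored: S -> id S', S' -> y a | (


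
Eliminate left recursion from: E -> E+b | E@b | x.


Left-recursive alternatives: E+b, E@b; non-recursive: x
Introduce E': E -> xE', E' -> +bE' | @bE' | ε


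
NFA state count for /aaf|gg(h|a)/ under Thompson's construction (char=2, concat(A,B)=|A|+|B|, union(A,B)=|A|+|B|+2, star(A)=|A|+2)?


Syntax tree has 7 char leaf(s), 2 union(s), 0 star(s)
chars contribute 7×2 = 14; each union adds +2; each star adds +2
Total: 14 + 4 + 0 = 18 states


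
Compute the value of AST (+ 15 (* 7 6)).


Evaluate inner: (* 7 6) = 42
Evaluate root: (+ 15 42) = 57
Result: 57


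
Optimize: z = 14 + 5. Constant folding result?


14 + 5 = 19 at compile time
Optimized: z = 19


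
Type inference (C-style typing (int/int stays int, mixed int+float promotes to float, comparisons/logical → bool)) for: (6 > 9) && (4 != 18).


Operand types: bool && bool
Rule: logical operators take bool operands and yield bool
Result type: bool


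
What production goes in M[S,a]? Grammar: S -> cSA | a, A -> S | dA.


For [S, a]: 'a' ∈ FIRST(a)
Entry: S -> a


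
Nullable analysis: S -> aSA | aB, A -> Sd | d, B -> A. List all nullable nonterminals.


A nonterminal is nullable iff some alternative derives ε (directly, or every symbol in it is nullable)
Nullable: {}


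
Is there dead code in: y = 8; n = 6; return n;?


y is assigned but never read
Dead: 'y = 8'


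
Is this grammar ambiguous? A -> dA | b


right-linear, alternatives start with distinct terminals 'd' vs 'b': unique leftmost derivation
Unambiguous


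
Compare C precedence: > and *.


'*' is multiplicative (level 10); '>' is relational (level 7)
Higher level binds tighter
'*' has higher precedence than '>'


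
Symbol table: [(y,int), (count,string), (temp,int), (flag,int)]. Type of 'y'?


Lookup 'y' → type int


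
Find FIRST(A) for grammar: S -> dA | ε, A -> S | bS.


Per alternative of A: FIRST(S) = {d, ε}; FIRST(bS) = {b}
FIRST(A) = {b, d, ε}


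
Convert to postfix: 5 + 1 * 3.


* has higher precedence, evaluate 1*3 first
Postfix: 5 1 3 * +


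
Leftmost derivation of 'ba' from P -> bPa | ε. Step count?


Derivation: P => bPa => ba
Steps: 2


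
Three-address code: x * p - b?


Break into single-operator statements:
t1 = x * p
t2 = t1 - b


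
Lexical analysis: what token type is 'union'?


Pattern: reserved word
Type: KEYWORD


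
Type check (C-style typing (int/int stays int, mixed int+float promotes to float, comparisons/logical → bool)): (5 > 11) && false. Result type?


Operand types: bool && bool
Rule: logical operators take bool operands and yield bool
Result type: bool


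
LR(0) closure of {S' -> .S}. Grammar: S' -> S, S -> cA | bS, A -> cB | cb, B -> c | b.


Start: S' -> .S
For each item with dot before a nonterminal B, add B -> .γ for every B-production
Closure: [S' -> .S, S -> .cA, S -> .bS]


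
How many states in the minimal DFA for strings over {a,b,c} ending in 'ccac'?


Track the longest suffix of input matching a prefix of 'ccac': 5 classes (prefixes of length 0..4)
Minimal DFA: 5 states


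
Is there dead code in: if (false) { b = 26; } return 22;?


condition is constant false, so the whole block is unreachable
Dead: 'if (false) { b = 26; }'


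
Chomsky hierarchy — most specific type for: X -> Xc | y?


Left-linear: every RHS is a terminal or one nonterminal followed by a terminal
Classification: Type 3 (Regular)


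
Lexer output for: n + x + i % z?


Scan left to right, longest-match per lexeme
Tokens: ID(n), OP(+), ID(x), OP(+), ID(i), OP(%), ID(z)


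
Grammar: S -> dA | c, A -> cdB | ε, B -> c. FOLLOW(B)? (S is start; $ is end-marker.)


$ ∈ FOLLOW(S). For each A -> αBβ: add FIRST(β)\{ε} to FOLLOW(B); if β nullable, add FOLLOW(A).
FOLLOW(B) = {$}


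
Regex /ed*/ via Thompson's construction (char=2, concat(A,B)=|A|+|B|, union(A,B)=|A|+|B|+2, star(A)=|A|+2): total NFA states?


Syntax tree has 2 char leaf(s), 0 union(s), 1 star(s)
chars contribute 2×2 = 4; each union adds +2; each star adds +2
Total: 4 + 0 + 2 = 6 states


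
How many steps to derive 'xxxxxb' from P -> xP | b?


Derivation: P => xP => xxP => xxxP => xxxxP => xxxxxP => xxxxxb
Steps: 6


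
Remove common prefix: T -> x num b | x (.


Common prefix: 'x'
Factored: T -> x T', T' -> num b | (


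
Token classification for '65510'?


Pattern: digits only
Type: INTEGER_LITERAL


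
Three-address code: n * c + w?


Break into single-operator statements:
t1 = n * c
t2 = t1 + w


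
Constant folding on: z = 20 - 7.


20 - 7 = 13 at compile time
Optimized: z = 13


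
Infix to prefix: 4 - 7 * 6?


'*' binds tighter: tree is (- 4 (* 7 6))
Prefix: - 4 * 7 6


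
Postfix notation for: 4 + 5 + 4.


Left to right (same or higher precedence on left)
Postfix: 4 5 + 4 +


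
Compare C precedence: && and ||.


'&&' is logical AND (level 2); '||' is logical OR (level 1)
Higher level binds tighter
'&&' has higher precedence than '||'


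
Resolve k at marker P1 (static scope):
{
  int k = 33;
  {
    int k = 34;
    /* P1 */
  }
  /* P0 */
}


k declared in the same block as P1
k = 34


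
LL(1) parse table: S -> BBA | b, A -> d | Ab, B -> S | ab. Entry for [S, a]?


For [S, a]: 'a' ∈ FIRST(BBA)
Entry: S -> BBA


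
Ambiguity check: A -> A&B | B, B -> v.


precedence layered via separate nonterminal B: deterministic
Unambiguous


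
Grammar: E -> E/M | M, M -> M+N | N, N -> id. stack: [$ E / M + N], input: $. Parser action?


handle 'M+N' on top
Action: reduce (M -> M+N)


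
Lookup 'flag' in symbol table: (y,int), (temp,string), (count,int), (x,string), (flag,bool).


Lookup 'flag' → type bool


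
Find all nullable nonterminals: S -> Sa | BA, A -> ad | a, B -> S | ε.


A nonterminal is nullable iff some alternative derives ε (directly, or every symbol in it is nullable)
Nullable: {B}


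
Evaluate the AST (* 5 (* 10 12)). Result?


Evaluate inner: (* 10 12) = 120
Evaluate root: (* 5 120) = 600
Result: 600


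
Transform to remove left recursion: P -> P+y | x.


Left-recursive alternatives: P+y; non-recursive: x
Introduce P': P -> xP', P' -> +yP' | ε


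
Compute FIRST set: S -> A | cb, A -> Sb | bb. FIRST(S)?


Per alternative of S: FIRST(A) = {b, c}; FIRST(cb) = {c}
FIRST(S) = {b, c}


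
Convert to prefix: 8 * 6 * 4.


left-to-right (same/higher precedence on left): tree is (* (* 8 6) 4)
Prefix: * * 8 6 4


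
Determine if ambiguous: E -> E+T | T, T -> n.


precedence layered via separate nonterminal T: deterministic
Unambiguous


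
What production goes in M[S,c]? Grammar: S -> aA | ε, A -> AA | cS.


For [S, c]: ε is nullable and 'c' ∈ FOLLOW(S)
Entry: S -> ε


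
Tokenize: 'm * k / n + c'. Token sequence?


Scan left to right, longest-match per lexeme
Tokens: ID(m), OP(*), ID(k), OP(/), ID(n), OP(+), ID(c)


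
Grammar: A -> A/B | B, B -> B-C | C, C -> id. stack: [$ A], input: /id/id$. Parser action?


shift '/' to continue A -> A/B
Action: shift


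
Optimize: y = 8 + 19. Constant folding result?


8 + 19 = 27 at compile time
Optimized: y = 27


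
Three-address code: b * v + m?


Break into single-operator statements:
t1 = b * v
t2 = t1 + m


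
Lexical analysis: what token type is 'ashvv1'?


Pattern: letter/underscore followed by alphanumerics, not a keyword
Type: IDENTIFIER


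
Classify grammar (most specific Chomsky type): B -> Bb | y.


Left-linear: every RHS is a terminal or one nonterminal followed by a terminal
Classification: Type 3 (Regular)


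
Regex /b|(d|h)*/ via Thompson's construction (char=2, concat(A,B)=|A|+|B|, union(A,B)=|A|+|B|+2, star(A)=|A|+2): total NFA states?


Syntax tree has 3 char leaf(s), 2 union(s), 1 star(s)
chars contribute 3×2 = 6; each union adds +2; each star adds +2
Total: 6 + 4 + 2 = 12 states


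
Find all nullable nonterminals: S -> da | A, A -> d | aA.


A nonterminal is nullable iff some alternative derives ε (directly, or every symbol in it is nullable)
Nullable: {}


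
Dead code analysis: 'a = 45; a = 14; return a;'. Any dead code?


first assignment to a is overwritten before any read
Dead: 'a = 45'


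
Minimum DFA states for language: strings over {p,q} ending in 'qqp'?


Track the longest suffix of input matching a prefix of 'qqp': 4 classes (prefixes of length 0..3)
Minimal DFA: 4 states


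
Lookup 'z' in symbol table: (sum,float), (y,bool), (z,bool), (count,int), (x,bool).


Lookup 'z' → type bool


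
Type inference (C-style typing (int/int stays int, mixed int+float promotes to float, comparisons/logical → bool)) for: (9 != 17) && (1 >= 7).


Operand types: bool && bool
Rule: logical operators take bool operands and yield bool
Result type: bool


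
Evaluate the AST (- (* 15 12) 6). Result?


Evaluate inner: (* 15 12) = 180
Evaluate root: (- 180 6) = 174
Result: 174


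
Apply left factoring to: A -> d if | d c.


Common prefix: 'd'
Factored: A -> d A', A' -> if | c


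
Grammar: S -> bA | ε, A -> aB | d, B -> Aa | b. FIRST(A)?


Per alternative of A: FIRST(aB) = {a}; FIRST(d) = {d}
FIRST(A) = {a, d}


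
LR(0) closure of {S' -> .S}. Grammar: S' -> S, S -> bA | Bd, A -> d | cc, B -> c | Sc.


Start: S' -> .S
For each item with dot before a nonterminal B, add B -> .γ for every B-production
Closure: [S' -> .S, S -> .bA, S -> .Bd, B -> .c, B -> .Sc]


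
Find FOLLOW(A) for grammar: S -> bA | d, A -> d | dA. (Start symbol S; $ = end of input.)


$ ∈ FOLLOW(S). For each A -> αBβ: add FIRST(β)\{ε} to FOLLOW(B); if β nullable, add FOLLOW(A).
FOLLOW(A) = {$}


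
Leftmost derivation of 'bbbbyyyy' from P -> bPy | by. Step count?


Derivation: P => bPy => bbPyy => bbbPyyy => bbbbyyyy
Steps: 4


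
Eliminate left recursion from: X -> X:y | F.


Left-recursive alternatives: X:y; non-recursive: F
Introduce X': X -> FX', X' -> :yX' | ε


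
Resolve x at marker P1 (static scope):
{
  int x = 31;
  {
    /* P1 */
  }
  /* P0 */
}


P1's block does not declare x; resolves to the enclosing declaration at depth 0
x = 31


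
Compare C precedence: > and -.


'-' is additive (level 9); '>' is relational (level 7)
Higher level binds tighter
'-' has higher precedence than '>'


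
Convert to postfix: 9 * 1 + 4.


Left to right (same or higher precedence on left)
Postfix: 9 1 * 4 +


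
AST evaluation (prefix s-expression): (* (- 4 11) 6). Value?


Evaluate inner: (- 4 11) = -7
Evaluate root: (* -7 6) = -42
Result: -42


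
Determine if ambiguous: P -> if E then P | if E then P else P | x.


dangling else: 'if E then if E then x else x' parses two ways
Ambiguous


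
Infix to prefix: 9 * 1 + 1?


left-to-right (same/higher precedence on left): tree is (+ (* 9 1) 1)
Prefix: + * 9 1 1


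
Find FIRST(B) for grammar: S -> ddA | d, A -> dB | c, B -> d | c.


Per alternative of B: FIRST(d) = {d}; FIRST(c) = {c}
FIRST(B) = {c, d}


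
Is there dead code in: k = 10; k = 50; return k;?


first assignment to k is overwritten before any read
Dead: 'k = 10'


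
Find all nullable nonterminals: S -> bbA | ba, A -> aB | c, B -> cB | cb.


A nonterminal is nullable iff some alternative derives ε (directly, or every symbol in it is nullable)
Nullable: {}


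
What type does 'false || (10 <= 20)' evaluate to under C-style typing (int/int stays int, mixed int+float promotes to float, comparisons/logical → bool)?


Operand types: bool || bool
Rule: logical operators take bool operands and yield bool
Result type: bool


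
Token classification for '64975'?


Pattern: digits only
Type: INTEGER_LITERAL


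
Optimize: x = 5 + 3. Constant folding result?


5 + 3 = 8 at compile time
Optimized: x = 8


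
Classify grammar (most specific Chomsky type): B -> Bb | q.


Left-linear: every RHS is a terminal or one nonterminal followed by a terminal
Classification: Type 3 (Regular)


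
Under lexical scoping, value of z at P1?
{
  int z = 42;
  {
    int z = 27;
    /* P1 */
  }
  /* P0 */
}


z declared in the same block as P1
z = 27


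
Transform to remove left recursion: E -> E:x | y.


Left-recursive alternatives: E:x; non-recursive: y
Introduce E': E -> yE', E' -> :xE' | ε


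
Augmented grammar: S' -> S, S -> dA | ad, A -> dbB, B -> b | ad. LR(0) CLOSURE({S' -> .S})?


Start: S' -> .S
For each item with dot before a nonterminal B, add B -> .γ for every B-production
Closure: [S' -> .S, S -> .dA, S -> .ad]


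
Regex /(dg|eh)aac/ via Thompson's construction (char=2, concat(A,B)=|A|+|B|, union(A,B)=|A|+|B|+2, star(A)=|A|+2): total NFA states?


Syntax tree has 7 char leaf(s), 1 union(s), 0 star(s)
chars contribute 7×2 = 14; each union adds +2; each star adds +2
Total: 14 + 2 + 0 = 16 states


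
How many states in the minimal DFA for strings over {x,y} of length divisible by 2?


Track length mod 2: states 0..1, accept at 0
Minimal DFA: 2 states


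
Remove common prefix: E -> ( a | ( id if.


Common prefix: '('
Factored: E -> ( E', E' -> a | id if


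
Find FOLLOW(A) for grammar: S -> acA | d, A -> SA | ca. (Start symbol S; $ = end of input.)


$ ∈ FOLLOW(S). For each A -> αBβ: add FIRST(β)\{ε} to FOLLOW(B); if β nullable, add FOLLOW(A).
FOLLOW(A) = {$, a, c, d}


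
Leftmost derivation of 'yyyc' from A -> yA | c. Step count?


Derivation: A => yA => yyA => yyyA => yyyc
Steps: 4


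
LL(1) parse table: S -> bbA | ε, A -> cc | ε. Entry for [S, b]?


For [S, b]: 'b' ∈ FIRST(bbA)
Entry: S -> bbA


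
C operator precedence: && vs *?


'*' is multiplicative (level 10); '&&' is logical AND (level 2)
Higher level binds tighter
'*' has higher precedence than '&&'


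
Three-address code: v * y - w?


Break into single-operator statements:
t1 = v * y
t2 = t1 - w


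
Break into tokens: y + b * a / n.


Scan left to right, longest-match per lexeme
Tokens: ID(y), OP(+), ID(b), OP(*), ID(a), OP(/), ID(n)


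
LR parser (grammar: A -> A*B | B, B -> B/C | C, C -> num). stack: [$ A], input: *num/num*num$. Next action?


shift '*' to continue A -> A*B
Action: shift


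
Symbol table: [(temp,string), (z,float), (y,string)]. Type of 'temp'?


Lookup 'temp' → type string


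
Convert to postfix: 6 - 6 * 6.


* has higher precedence, evaluate 6*6 first
Postfix: 6 6 6 * -


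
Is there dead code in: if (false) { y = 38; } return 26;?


condition is constant false, so the whole block is unreachable
Dead: 'if (false) { y = 38; }'


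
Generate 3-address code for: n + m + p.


Break into single-operator statements:
t1 = n + m
t2 = t1 + p


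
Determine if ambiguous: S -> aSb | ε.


balanced a^n…b^n: each string has a unique parse
Unambiguous


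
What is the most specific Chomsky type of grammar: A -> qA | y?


Right-linear: every RHS is a terminal or a terminal followed by one nonterminal
Classification: Type 3 (Regular)


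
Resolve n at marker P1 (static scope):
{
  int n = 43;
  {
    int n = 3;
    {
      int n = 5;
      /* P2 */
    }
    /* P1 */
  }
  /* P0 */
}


n declared in the same block as P1
n = 3


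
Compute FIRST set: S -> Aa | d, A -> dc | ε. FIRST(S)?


Per alternative of S: FIRST(Aa) = {a, d}; FIRST(d) = {d}
FIRST(S) = {a, d}


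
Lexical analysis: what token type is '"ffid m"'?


Pattern: double-quoted sequence
Type: STRING_LITERAL


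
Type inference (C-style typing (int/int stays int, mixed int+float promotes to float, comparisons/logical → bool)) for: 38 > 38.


Operand types: int > int
Rule: comparison yields bool
Result type: bool


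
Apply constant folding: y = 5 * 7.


5 * 7 = 35 at compile time
Optimized: y = 35


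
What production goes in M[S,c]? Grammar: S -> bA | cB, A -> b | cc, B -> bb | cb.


For [S, c]: 'c' ∈ FIRST(cB)
Entry: S -> cB


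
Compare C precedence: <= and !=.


'<=' is relational (level 7); '!=' is equality (level 6)
Higher level binds tighter
'<=' has higher precedence than '!='


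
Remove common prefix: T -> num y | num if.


Common prefix: 'num'
Factored: T -> num T', T' -> y | if


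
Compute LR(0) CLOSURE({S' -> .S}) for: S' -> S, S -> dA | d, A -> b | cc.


Start: S' -> .S
For each item with dot before a nonterminal B, add B -> .γ for every B-production
Closure: [S' -> .S, S -> .dA, S -> .d]


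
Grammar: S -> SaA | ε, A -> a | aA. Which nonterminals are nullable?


A nonterminal is nullable iff some alternative derives ε (directly, or every symbol in it is nullable)
Nullable: {S}


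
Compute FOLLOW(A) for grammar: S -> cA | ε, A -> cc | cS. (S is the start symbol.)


$ ∈ FOLLOW(S). For each A -> αBβ: add FIRST(β)\{ε} to FOLLOW(B); if β nullable, add FOLLOW(A).
FOLLOW(A) = {$}


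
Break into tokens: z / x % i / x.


Scan left to right, longest-match per lexeme
Tokens: ID(z), OP(/), ID(x), OP(%), ID(i), OP(/), ID(x)


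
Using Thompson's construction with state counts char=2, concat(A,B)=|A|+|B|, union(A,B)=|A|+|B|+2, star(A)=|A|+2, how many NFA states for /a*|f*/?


Syntax tree has 2 char leaf(s), 1 union(s), 2 star(s)
chars contribute 2×2 = 4; each union adds +2; each star adds +2
Total: 4 + 2 + 4 = 10 states


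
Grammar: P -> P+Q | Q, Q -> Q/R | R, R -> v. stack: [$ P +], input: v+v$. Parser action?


no handle ('P+' is not any RHS); shift 'v'
Action: shift


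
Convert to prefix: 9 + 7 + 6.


left-to-right (same/higher precedence on left): tree is (+ (+ 9 7) 6)
Prefix: + + 9 7 6


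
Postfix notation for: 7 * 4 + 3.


Left to right (same or higher precedence on left)
Postfix: 7 4 * 3 +


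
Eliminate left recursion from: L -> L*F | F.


Left-recursive alternatives: L*F; non-recursive: F
Introduce L': L -> FL', L' -> *FL' | ε


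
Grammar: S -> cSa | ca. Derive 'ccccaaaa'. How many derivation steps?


Derivation: S => cSa => ccSaa => cccSaaa => ccccaaaa
Steps: 4


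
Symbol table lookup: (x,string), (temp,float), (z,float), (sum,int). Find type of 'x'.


Lookup 'x' → type string


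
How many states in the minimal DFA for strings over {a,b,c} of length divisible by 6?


Track length mod 6: states 0..5, accept at 0
Minimal DFA: 6 states


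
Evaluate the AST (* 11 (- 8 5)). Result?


Evaluate inner: (- 8 5) = 3
Evaluate root: (* 11 3) = 33
Result: 33


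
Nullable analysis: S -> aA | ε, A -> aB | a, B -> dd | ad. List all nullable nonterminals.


A nonterminal is nullable iff some alternative derives ε (directly, or every symbol in it is nullable)
Nullable: {S}


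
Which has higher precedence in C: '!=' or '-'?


'-' is additive (level 9); '!=' is equality (level 6)
Higher level binds tighter
'-' has higher precedence than '!='


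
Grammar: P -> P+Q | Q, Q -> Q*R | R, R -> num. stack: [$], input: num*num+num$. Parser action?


no handle on stack; shift 'num'
Action: shift


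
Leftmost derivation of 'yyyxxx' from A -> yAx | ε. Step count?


Derivation: A => yAx => yyAxx => yyyAxxx => yyyxxx
Steps: 4


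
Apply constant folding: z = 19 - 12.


19 - 12 = 7 at compile time
Optimized: z = 7


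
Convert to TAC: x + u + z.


Break into single-operator statements:
t1 = x + u
t2 = t1 + z


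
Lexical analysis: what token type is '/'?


Pattern: operator symbol
Type: OPERATOR


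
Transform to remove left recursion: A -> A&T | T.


Left-recursive alternatives: A&T; non-recursive: T
Introduce A': A -> TA', A' -> &TA' | ε


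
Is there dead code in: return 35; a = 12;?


statement follows a return and is unreachable
Dead: 'a = 12'


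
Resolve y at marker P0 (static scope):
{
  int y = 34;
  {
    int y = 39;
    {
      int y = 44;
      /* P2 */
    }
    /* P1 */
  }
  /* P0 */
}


y declared in the same block as P0
y = 34


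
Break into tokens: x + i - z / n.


Scan left to right, longest-match per lexeme
Tokens: ID(x), OP(+), ID(i), OP(-), ID(z), OP(/), ID(n)


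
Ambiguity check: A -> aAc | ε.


balanced a^n…c^n: each string has a unique parse
Unambiguous


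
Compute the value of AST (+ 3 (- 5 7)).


Evaluate inner: (- 5 7) = -2
Evaluate root: (+ 3 -2) = 1
Result: 1


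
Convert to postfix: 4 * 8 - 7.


Left to right (same or higher precedence on left)
Postfix: 4 8 * 7 -


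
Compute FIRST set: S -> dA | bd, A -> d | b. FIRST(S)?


Per alternative of S: FIRST(dA) = {d}; FIRST(bd) = {b}
FIRST(S) = {b, d}


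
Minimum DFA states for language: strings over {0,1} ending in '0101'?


Track the longest suffix of input matching a prefix of '0101': 5 classes (prefixes of length 0..4)
Minimal DFA: 5 states


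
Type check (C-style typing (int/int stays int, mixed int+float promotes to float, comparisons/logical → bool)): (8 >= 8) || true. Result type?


Operand types: bool || bool
Rule: logical operators take bool operands and yield bool
Result type: bool


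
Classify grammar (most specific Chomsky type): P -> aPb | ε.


Single nonterminal LHS, but a^n b^n is not regular
Classification: Type 2 (Context-Free)


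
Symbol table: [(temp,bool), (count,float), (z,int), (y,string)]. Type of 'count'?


Lookup 'count' → type float


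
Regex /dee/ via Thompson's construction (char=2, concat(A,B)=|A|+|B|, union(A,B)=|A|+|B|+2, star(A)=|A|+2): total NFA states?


Syntax tree has 3 char leaf(s), 0 union(s), 0 star(s)
chars contribute 3×2 = 6; each union adds +2; each star adds +2
Total: 6 + 0 + 0 = 6 states


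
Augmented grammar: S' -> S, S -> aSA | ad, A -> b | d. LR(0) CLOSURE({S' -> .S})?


Start: S' -> .S
For each item with dot before a nonterminal B, add B -> .γ for every B-production
Closure: [S' -> .S, S -> .aSA, S -> .ad]


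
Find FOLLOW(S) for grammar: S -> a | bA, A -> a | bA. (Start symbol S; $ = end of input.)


$ ∈ FOLLOW(S). For each A -> αBβ: add FIRST(β)\{ε} to FOLLOW(B); if β nullable, add FOLLOW(A).
FOLLOW(S) = {$}


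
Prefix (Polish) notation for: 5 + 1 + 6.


left-to-right (same/higher precedence on left): tree is (+ (+ 5 1) 6)
Prefix: + + 5 1 6


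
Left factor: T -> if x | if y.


Common prefix: 'if'
Factored: T -> if T', T' -> x | y


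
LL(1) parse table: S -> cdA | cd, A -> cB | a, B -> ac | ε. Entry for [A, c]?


For [A, c]: 'c' ∈ FIRST(cB)
Entry: A -> cB


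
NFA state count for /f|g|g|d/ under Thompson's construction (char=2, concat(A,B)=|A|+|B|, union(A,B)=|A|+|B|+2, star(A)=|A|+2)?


Syntax tree has 4 char leaf(s), 3 union(s), 0 star(s)
chars contribute 4×2 = 8; each union adds +2; each star adds +2
Total: 8 + 6 + 0 = 14 states


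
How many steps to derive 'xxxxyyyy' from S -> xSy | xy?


Derivation: S => xSy => xxSyy => xxxSyyy => xxxxyyyy
Steps: 4


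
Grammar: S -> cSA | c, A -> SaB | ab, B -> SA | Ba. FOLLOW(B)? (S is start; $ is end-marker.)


$ ∈ FOLLOW(S). For each A -> αBβ: add FIRST(β)\{ε} to FOLLOW(B); if β nullable, add FOLLOW(A).
FOLLOW(B) = {$, a, c}


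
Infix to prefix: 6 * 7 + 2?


left-to-right (same/higher precedence on left): tree is (+ (* 6 7) 2)
Prefix: + * 6 7 2


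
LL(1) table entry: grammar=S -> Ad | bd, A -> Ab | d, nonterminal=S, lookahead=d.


For [S, d]: 'd' ∈ FIRST(Ad)
Entry: S -> Ad


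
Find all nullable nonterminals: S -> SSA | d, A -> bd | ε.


A nonterminal is nullable iff some alternative derives ε (directly, or every symbol in it is nullable)
Nullable: {A}


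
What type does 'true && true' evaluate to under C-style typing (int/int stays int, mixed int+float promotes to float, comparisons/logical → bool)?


Operand types: bool && bool
Rule: logical operators take bool operands and yield bool
Result type: bool


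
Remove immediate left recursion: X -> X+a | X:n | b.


Left-recursive alternatives: X+a, X:n; non-recursive: b
Introduce X': X -> bX', X' -> +aX' | :nX' | ε


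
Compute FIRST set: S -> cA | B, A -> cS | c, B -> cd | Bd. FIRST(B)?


Per alternative of B: FIRST(cd) = {c}; FIRST(Bd) = {c}
FIRST(B) = {c}


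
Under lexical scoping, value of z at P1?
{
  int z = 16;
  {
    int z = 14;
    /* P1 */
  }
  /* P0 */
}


z declared in the same block as P1
z = 14


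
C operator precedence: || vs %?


'%' is multiplicative (level 10); '||' is logical OR (level 1)
Higher level binds tighter
'%' has higher precedence than '||'


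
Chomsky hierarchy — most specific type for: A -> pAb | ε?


Single nonterminal LHS, but p^n b^n is not regular
Classification: Type 2 (Context-Free)


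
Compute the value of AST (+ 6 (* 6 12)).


Evaluate inner: (* 6 12) = 72
Evaluate root: (+ 6 72) = 78
Result: 78


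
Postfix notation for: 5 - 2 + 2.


Left to right (same or higher precedence on left)
Postfix: 5 2 - 2 +


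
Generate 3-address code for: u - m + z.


Break into single-operator statements:
t1 = u - m
t2 = t1 + z


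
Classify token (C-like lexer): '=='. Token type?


Pattern: operator symbol
Type: OPERATOR


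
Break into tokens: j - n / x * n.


Scan left to right, longest-match per lexeme
Tokens: ID(j), OP(-), ID(n), OP(/), ID(x), OP(*), ID(n)


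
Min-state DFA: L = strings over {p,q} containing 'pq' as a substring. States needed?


KMP-style automaton: 2 progress states + 1 absorbing accept = 3
Minimal DFA: 3 states


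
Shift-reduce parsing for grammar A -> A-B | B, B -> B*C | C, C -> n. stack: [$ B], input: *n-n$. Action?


shift '*' to continue B -> B*C
Action: shift
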